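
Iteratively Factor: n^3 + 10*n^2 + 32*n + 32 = (n + 4)*(n^2 + 6*n + 8) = (n + 4)^2*(n + 2)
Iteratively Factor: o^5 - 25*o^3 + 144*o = (o)*(o^4 - 25*o^2 + 144) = o*(o - 4)*(o^3 + 4*o^2 - 9*o - 36) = o*(o - 4)*(o + 3)*(o^2 + o - 12) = o*(o - 4)*(o + 3)*(o + 4)*(o - 3)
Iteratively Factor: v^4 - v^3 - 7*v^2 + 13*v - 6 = (v - 2)*(v^3 + v^2 - 5*v + 3) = (v - 2)*(v - 1)*(v^2 + 2*v - 3) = (v - 2)*(v - 1)*(v + 3)*(v - 1)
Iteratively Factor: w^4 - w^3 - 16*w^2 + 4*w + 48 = (w + 2)*(w^3 - 3*w^2 - 10*w + 24) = (w - 4)*(w + 2)*(w^2 + w - 6) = (w - 4)*(w + 2)*(w + 3)*(w - 2)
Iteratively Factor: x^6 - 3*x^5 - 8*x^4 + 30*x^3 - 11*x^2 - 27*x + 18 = (x + 1)*(x^5 - 4*x^4 - 4*x^3 + 34*x^2 - 45*x + 18) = (x - 2)*(x + 1)*(x^4 - 2*x^3 - 8*x^2 + 18*x - 9) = (x - 2)*(x - 1)*(x + 1)*(x^3 - x^2 - 9*x + 9) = (x - 2)*(x - 1)^2*(x + 1)*(x^2 - 9) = (x - 2)*(x - 1)^2*(x + 1)*(x + 3)*(x - 3)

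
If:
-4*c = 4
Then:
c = -1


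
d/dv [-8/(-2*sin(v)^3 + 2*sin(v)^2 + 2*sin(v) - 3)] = 64*(-3*sin(v)^2 + 2*sin(v) + 1)*cos(v)/(4*sin(v)^2 + sin(v) + sin(3*v) - 6)^2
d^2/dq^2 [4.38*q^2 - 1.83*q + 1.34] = 8.76000000000000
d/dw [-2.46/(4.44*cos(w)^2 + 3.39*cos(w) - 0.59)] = -(21.8448*cos(w) + 8.3394)*sin(w)/(4.44*cos(w)^2 + 3.39*cos(w) - 0.59)^2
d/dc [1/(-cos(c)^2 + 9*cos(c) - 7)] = (9 - 2*cos(c))*sin(c)/(cos(c)^2 - 9*cos(c) + 7)^2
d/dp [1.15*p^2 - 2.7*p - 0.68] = 2.3*p - 2.7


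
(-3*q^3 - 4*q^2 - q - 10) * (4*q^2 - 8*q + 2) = -12*q^5 + 8*q^4 + 22*q^3 - 40*q^2 + 78*q - 20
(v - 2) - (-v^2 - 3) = v^2 + v + 1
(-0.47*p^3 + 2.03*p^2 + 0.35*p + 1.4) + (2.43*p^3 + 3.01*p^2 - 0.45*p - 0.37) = 1.96*p^3 + 5.04*p^2 - 0.1*p + 1.03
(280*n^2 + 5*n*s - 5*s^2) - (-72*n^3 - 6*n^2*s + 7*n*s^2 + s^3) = 72*n^3 + 6*n^2*s + 280*n^2 - 7*n*s^2 + 5*n*s - s^3 - 5*s^2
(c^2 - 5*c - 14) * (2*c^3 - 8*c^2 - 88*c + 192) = 2*c^5 - 18*c^4 - 76*c^3 + 744*c^2 + 272*c - 2688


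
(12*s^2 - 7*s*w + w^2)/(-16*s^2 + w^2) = (-3*s + w)/(4*s + w)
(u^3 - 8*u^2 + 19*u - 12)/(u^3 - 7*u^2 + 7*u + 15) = (u^2 - 5*u + 4)/(u^2 - 4*u - 5)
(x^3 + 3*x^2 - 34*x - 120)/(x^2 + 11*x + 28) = (x^2 - x - 30)/(x + 7)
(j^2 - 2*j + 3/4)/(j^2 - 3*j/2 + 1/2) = (j - 3/2)/(j - 1)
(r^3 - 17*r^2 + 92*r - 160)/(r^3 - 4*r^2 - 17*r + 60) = (r^2 - 12*r + 32)/(r^2 + r - 12)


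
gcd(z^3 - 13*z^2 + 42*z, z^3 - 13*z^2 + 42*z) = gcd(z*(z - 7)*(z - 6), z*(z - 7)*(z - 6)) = z^3 - 13*z^2 + 42*z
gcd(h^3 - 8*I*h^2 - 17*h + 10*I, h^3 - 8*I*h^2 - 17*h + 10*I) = h^3 - 8*I*h^2 - 17*h + 10*I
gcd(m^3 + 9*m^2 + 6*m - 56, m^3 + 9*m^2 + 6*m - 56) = m^3 + 9*m^2 + 6*m - 56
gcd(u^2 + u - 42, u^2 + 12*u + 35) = u + 7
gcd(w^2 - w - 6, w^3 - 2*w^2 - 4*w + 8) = w + 2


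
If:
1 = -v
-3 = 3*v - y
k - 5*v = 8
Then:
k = 3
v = -1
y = 0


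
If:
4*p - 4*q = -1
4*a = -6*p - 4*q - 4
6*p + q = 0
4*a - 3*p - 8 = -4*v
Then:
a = -65/56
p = -1/28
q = 3/14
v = 351/112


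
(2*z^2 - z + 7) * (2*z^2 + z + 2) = 4*z^4 + 17*z^2 + 5*z + 14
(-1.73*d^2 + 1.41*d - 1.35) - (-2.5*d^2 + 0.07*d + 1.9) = 0.77*d^2 + 1.34*d - 3.25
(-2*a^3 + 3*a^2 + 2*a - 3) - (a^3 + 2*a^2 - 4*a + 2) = -3*a^3 + a^2 + 6*a - 5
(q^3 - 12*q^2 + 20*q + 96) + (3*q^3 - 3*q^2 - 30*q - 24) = 4*q^3 - 15*q^2 - 10*q + 72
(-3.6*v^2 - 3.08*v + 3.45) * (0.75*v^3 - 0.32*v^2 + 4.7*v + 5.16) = -2.7*v^5 - 1.158*v^4 - 13.3469*v^3 - 34.156*v^2 + 0.322199999999999*v + 17.802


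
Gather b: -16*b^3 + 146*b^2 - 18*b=-16*b^3 + 146*b^2 - 18*b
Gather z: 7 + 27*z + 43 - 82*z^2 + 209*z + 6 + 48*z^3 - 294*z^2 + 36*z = 48*z^3 - 376*z^2 + 272*z + 56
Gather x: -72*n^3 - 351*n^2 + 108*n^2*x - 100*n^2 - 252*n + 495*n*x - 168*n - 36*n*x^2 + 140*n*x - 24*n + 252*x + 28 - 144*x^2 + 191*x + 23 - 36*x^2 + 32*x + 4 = -72*n^3 - 451*n^2 - 444*n + x^2*(-36*n - 180) + x*(108*n^2 + 635*n + 475) + 55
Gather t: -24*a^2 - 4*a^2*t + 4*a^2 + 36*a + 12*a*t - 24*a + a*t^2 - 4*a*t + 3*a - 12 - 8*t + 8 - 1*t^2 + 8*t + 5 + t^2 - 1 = -20*a^2 + a*t^2 + 15*a + t*(-4*a^2 + 8*a)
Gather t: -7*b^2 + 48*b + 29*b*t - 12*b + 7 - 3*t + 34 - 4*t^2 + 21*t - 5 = -7*b^2 + 36*b - 4*t^2 + t*(29*b + 18) + 36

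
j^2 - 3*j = j*(j - 3)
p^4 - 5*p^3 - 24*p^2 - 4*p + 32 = (p - 8)*(p - 1)*(p + 2)^2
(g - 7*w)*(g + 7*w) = g^2 - 49*w^2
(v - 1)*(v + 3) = v^2 + 2*v - 3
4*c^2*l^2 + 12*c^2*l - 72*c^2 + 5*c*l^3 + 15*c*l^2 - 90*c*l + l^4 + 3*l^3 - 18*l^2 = (c + l)*(4*c + l)*(l - 3)*(l + 6)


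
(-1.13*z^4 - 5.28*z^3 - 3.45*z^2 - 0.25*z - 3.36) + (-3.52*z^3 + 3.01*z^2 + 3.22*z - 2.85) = -1.13*z^4 - 8.8*z^3 - 0.44*z^2 + 2.97*z - 6.21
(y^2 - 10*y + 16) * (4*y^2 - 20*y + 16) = 4*y^4 - 60*y^3 + 280*y^2 - 480*y + 256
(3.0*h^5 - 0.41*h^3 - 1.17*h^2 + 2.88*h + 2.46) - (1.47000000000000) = 3.0*h^5 - 0.41*h^3 - 1.17*h^2 + 2.88*h + 0.99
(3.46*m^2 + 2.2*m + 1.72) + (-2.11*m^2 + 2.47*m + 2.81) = 1.35*m^2 + 4.67*m + 4.53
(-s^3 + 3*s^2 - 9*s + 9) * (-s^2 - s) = s^5 - 2*s^4 + 6*s^3 - 9*s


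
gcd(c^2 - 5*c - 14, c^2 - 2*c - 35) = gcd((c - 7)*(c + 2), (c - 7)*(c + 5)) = c - 7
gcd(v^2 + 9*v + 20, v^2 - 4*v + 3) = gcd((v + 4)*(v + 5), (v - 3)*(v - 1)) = 1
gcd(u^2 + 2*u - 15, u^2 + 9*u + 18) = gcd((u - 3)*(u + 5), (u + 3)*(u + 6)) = 1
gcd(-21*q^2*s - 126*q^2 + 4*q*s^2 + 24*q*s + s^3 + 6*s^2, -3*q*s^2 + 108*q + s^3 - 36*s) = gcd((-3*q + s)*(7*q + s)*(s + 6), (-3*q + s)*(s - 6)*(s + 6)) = 3*q*s + 18*q - s^2 - 6*s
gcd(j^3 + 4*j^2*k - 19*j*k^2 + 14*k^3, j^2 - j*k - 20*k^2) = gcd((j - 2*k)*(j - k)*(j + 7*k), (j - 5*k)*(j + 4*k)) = 1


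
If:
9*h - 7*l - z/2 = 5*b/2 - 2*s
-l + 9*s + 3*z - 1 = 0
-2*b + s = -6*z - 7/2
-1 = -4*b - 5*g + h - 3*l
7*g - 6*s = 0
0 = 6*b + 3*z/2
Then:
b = 11214/77425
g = 17637/77425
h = -9919/30970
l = -53609/154850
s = 41153/154850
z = -44856/77425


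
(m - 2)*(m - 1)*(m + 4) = m^3 + m^2 - 10*m + 8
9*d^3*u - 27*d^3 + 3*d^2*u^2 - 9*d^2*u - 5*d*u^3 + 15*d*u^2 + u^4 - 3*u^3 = (-3*d + u)^2*(d + u)*(u - 3)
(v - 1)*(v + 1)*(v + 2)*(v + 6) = v^4 + 8*v^3 + 11*v^2 - 8*v - 12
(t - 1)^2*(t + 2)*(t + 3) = t^4 + 3*t^3 - 3*t^2 - 7*t + 6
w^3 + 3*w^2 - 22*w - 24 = (w - 4)*(w + 1)*(w + 6)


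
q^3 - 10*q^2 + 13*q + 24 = (q - 8)*(q - 3)*(q + 1)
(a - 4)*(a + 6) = a^2 + 2*a - 24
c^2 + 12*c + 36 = (c + 6)^2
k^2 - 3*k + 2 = (k - 2)*(k - 1)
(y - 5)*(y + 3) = y^2 - 2*y - 15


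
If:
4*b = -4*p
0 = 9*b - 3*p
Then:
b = 0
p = 0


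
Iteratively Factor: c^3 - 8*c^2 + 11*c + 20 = (c + 1)*(c^2 - 9*c + 20) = (c - 4)*(c + 1)*(c - 5)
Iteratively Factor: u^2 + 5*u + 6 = (u + 2)*(u + 3)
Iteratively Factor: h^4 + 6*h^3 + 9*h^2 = (h)*(h^3 + 6*h^2 + 9*h) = h*(h + 3)*(h^2 + 3*h) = h*(h + 3)^2*(h)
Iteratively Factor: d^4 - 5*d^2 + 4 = (d + 1)*(d^3 - d^2 - 4*d + 4) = (d - 1)*(d + 1)*(d^2 - 4) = (d - 2)*(d - 1)*(d + 1)*(d + 2)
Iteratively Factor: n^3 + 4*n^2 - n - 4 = (n + 1)*(n^2 + 3*n - 4) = (n - 1)*(n + 1)*(n + 4)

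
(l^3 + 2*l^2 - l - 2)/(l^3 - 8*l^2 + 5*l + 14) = (l^2 + l - 2)/(l^2 - 9*l + 14)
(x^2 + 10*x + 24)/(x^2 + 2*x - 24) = (x + 4)/(x - 4)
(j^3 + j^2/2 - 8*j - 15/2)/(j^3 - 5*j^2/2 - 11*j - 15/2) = (2*j^2 - j - 15)/(2*j^2 - 7*j - 15)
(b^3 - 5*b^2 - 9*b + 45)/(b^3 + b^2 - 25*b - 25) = (b^2 - 9)/(b^2 + 6*b + 5)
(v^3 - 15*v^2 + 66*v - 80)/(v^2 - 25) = (v^2 - 10*v + 16)/(v + 5)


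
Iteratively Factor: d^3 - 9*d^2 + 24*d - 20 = (d - 5)*(d^2 - 4*d + 4) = (d - 5)*(d - 2)*(d - 2)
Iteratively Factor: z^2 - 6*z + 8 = (z - 4)*(z - 2)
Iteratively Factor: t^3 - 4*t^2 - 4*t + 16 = (t - 2)*(t^2 - 2*t - 8) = (t - 4)*(t - 2)*(t + 2)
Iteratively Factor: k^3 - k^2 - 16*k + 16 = (k - 1)*(k^2 - 16) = (k - 4)*(k - 1)*(k + 4)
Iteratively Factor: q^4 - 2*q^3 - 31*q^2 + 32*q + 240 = (q - 5)*(q^3 + 3*q^2 - 16*q - 48) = (q - 5)*(q + 4)*(q^2 - q - 12) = (q - 5)*(q + 3)*(q + 4)*(q - 4)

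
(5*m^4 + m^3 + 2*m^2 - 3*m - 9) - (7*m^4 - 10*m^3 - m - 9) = -2*m^4 + 11*m^3 + 2*m^2 - 2*m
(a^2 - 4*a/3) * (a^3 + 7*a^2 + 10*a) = a^5 + 17*a^4/3 + 2*a^3/3 - 40*a^2/3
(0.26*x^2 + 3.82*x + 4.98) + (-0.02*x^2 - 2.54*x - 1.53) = 0.24*x^2 + 1.28*x + 3.45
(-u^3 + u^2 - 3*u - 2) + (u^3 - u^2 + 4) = 2 - 3*u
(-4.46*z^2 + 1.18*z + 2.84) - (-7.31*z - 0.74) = -4.46*z^2 + 8.49*z + 3.58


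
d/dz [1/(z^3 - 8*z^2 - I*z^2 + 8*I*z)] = (-3*z^2 + 16*z + 2*I*z - 8*I)/(z^2*(z^2 - 8*z - I*z + 8*I)^2)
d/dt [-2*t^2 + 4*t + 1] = 4 - 4*t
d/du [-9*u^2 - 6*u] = -18*u - 6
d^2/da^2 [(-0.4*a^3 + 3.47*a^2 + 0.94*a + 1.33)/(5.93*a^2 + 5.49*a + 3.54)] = (-1.4210854715202e-14*a^5 - 2.27373675443232e-13*a^4 - 167.144866*a^3 - 203.084742*a^2 + 111.322638*a + 74.76567)/(208.527857*a^6 + 579.165903*a^5 + 909.643617*a^4 + 856.952217*a^3 + 543.025026*a^2 + 206.395452*a + 44.361864)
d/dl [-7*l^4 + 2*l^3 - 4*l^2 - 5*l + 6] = -28*l^3 + 6*l^2 - 8*l - 5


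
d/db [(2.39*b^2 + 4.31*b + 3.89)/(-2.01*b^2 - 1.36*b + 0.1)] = (5.4127*b^2 + 16.1158*b + 5.7214)/(4.0401*b^4 + 5.4672*b^3 + 1.4476*b^2 - 0.272*b + 0.01)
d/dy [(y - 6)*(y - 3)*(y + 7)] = 3*y^2 - 4*y - 45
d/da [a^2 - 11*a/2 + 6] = 2*a - 11/2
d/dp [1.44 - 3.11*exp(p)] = -3.11*exp(p)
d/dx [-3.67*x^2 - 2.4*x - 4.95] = -7.34*x - 2.4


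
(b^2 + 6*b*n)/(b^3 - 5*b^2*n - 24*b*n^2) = (b + 6*n)/(b^2 - 5*b*n - 24*n^2)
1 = 1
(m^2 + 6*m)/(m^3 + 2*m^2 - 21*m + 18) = m/(m^2 - 4*m + 3)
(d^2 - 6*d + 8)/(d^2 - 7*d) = (d^2 - 6*d + 8)/(d*(d - 7))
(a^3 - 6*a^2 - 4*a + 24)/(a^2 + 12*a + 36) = (a^3 - 6*a^2 - 4*a + 24)/(a^2 + 12*a + 36)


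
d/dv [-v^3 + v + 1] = 1 - 3*v^2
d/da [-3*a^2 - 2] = -6*a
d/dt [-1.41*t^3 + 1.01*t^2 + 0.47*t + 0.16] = -4.23*t^2 + 2.02*t + 0.47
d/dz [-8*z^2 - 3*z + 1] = -16*z - 3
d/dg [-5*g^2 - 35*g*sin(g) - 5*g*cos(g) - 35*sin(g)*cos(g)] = 5*g*sin(g) - 35*g*cos(g) - 10*g - 35*sin(g) - 5*cos(g) - 35*cos(2*g)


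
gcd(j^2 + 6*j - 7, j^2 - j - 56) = j + 7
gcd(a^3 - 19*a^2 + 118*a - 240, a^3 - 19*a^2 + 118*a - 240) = a^3 - 19*a^2 + 118*a - 240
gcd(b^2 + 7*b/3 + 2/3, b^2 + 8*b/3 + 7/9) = b + 1/3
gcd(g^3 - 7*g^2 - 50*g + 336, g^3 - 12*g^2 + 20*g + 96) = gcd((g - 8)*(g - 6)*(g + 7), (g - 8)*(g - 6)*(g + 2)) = g^2 - 14*g + 48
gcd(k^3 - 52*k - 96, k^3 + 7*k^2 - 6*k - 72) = k + 6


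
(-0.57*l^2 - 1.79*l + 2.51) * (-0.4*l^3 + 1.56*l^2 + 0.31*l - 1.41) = 0.228*l^5 - 0.1732*l^4 - 3.9731*l^3 + 4.1644*l^2 + 3.302*l - 3.5391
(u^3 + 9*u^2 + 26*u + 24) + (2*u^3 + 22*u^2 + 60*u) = 3*u^3 + 31*u^2 + 86*u + 24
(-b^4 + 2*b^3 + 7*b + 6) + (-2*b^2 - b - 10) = -b^4 + 2*b^3 - 2*b^2 + 6*b - 4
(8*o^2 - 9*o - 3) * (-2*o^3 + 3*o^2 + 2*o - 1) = -16*o^5 + 42*o^4 - 5*o^3 - 35*o^2 + 3*o + 3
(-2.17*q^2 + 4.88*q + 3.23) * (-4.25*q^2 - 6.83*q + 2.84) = 9.2225*q^4 - 5.9189*q^3 - 53.2207*q^2 - 8.2017*q + 9.1732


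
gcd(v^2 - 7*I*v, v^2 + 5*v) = v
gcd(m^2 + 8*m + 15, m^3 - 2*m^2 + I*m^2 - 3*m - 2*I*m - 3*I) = 1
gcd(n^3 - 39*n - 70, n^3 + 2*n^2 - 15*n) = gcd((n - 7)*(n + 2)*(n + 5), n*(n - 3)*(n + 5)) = n + 5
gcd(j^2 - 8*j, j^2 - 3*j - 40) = j - 8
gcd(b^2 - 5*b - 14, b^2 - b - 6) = b + 2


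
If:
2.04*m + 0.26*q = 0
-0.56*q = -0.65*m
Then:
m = 0.00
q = 0.00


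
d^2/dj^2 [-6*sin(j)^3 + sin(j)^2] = 9*sin(j)/2 - 27*sin(3*j)/2 + 2*cos(2*j)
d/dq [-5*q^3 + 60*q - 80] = 60 - 15*q^2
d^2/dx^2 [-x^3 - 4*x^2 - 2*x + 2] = -6*x - 8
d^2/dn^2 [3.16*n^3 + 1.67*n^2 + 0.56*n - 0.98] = 18.96*n + 3.34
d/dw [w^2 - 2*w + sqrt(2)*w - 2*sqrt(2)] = 2*w - 2 + sqrt(2)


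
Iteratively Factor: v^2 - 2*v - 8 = (v + 2)*(v - 4)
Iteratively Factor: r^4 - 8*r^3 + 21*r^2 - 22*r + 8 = (r - 1)*(r^3 - 7*r^2 + 14*r - 8) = (r - 4)*(r - 1)*(r^2 - 3*r + 2) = (r - 4)*(r - 2)*(r - 1)*(r - 1)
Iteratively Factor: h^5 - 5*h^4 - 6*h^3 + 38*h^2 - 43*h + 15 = (h - 1)*(h^4 - 4*h^3 - 10*h^2 + 28*h - 15) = (h - 5)*(h - 1)*(h^3 + h^2 - 5*h + 3) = (h - 5)*(h - 1)*(h + 3)*(h^2 - 2*h + 1) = (h - 5)*(h - 1)^2*(h + 3)*(h - 1)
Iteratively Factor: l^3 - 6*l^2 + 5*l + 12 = (l - 4)*(l^2 - 2*l - 3) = (l - 4)*(l + 1)*(l - 3)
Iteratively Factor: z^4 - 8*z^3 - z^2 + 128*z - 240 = (z - 5)*(z^3 - 3*z^2 - 16*z + 48) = (z - 5)*(z - 3)*(z^2 - 16) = (z - 5)*(z - 4)*(z - 3)*(z + 4)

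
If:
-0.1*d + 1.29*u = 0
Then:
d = 12.9*u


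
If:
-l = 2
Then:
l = -2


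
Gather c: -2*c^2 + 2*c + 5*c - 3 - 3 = -2*c^2 + 7*c - 6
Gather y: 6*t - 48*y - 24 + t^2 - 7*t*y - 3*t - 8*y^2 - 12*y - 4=t^2 + 3*t - 8*y^2 + y*(-7*t - 60) - 28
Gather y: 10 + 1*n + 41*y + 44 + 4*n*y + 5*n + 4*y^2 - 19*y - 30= 6*n + 4*y^2 + y*(4*n + 22) + 24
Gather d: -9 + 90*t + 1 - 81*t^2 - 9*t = -81*t^2 + 81*t - 8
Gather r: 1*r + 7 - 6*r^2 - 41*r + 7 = -6*r^2 - 40*r + 14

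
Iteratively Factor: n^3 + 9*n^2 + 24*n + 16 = (n + 4)*(n^2 + 5*n + 4) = (n + 1)*(n + 4)*(n + 4)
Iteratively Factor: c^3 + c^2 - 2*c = (c)*(c^2 + c - 2) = c*(c + 2)*(c - 1)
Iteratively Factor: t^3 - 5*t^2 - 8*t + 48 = (t - 4)*(t^2 - t - 12) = (t - 4)*(t + 3)*(t - 4)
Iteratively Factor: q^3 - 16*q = (q)*(q^2 - 16) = q*(q - 4)*(q + 4)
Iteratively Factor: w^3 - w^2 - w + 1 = (w - 1)*(w^2 - 1) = (w - 1)*(w + 1)*(w - 1)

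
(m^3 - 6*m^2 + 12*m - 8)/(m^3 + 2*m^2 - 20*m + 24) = (m - 2)/(m + 6)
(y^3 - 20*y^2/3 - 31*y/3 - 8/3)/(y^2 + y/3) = y - 7 - 8/y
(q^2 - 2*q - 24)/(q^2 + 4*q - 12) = (q^2 - 2*q - 24)/(q^2 + 4*q - 12)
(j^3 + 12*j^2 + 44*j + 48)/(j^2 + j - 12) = (j^2 + 8*j + 12)/(j - 3)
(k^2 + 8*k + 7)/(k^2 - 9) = (k^2 + 8*k + 7)/(k^2 - 9)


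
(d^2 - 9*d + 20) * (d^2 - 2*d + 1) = d^4 - 11*d^3 + 39*d^2 - 49*d + 20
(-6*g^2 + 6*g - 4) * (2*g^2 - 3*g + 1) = -12*g^4 + 30*g^3 - 32*g^2 + 18*g - 4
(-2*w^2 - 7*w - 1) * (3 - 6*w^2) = 12*w^4 + 42*w^3 - 21*w - 3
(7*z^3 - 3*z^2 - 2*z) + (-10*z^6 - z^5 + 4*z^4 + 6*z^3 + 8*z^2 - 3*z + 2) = -10*z^6 - z^5 + 4*z^4 + 13*z^3 + 5*z^2 - 5*z + 2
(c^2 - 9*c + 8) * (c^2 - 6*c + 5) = c^4 - 15*c^3 + 67*c^2 - 93*c + 40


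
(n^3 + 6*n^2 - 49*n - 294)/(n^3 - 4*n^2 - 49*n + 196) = (n + 6)/(n - 4)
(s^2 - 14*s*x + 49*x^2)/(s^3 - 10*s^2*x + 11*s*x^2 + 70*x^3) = (-s + 7*x)/(-s^2 + 3*s*x + 10*x^2)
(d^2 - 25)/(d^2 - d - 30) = (d - 5)/(d - 6)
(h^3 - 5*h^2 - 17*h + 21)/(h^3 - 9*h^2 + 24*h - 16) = (h^2 - 4*h - 21)/(h^2 - 8*h + 16)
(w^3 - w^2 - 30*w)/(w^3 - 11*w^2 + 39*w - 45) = w*(w^2 - w - 30)/(w^3 - 11*w^2 + 39*w - 45)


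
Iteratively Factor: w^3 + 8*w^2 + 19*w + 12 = (w + 1)*(w^2 + 7*w + 12) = (w + 1)*(w + 4)*(w + 3)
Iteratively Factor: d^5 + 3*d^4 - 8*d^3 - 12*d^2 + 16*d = (d - 2)*(d^4 + 5*d^3 + 2*d^2 - 8*d) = (d - 2)*(d + 2)*(d^3 + 3*d^2 - 4*d) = d*(d - 2)*(d + 2)*(d^2 + 3*d - 4) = d*(d - 2)*(d - 1)*(d + 2)*(d + 4)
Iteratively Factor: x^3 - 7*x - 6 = (x + 1)*(x^2 - x - 6) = (x - 3)*(x + 1)*(x + 2)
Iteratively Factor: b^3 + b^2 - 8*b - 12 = (b - 3)*(b^2 + 4*b + 4) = (b - 3)*(b + 2)*(b + 2)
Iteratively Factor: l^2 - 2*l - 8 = (l + 2)*(l - 4)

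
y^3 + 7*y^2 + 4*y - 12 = (y - 1)*(y + 2)*(y + 6)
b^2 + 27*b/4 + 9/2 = (b + 3/4)*(b + 6)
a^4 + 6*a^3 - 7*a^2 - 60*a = a*(a - 3)*(a + 4)*(a + 5)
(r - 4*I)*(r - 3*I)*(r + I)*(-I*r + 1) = -I*r^4 - 5*r^3 - I*r^2 - 17*r - 12*I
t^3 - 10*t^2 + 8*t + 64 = (t - 8)*(t - 4)*(t + 2)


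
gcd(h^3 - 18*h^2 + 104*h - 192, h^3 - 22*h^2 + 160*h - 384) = h^2 - 14*h + 48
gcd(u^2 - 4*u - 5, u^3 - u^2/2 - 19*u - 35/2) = u^2 - 4*u - 5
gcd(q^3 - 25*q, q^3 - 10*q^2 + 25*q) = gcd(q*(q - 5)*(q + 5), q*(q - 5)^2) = q^2 - 5*q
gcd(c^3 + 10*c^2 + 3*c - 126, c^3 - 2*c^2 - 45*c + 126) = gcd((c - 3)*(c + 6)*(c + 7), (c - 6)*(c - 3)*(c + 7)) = c^2 + 4*c - 21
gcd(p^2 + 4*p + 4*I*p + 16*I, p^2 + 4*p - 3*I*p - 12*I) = p + 4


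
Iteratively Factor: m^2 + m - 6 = (m + 3)*(m - 2)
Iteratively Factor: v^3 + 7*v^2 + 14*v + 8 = (v + 2)*(v^2 + 5*v + 4) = (v + 2)*(v + 4)*(v + 1)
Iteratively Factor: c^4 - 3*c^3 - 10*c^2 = (c - 5)*(c^3 + 2*c^2) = c*(c - 5)*(c^2 + 2*c) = c^2*(c - 5)*(c + 2)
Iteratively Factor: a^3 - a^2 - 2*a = (a - 2)*(a^2 + a) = a*(a - 2)*(a + 1)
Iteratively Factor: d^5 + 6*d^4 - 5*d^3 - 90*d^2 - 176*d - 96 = (d + 1)*(d^4 + 5*d^3 - 10*d^2 - 80*d - 96) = (d + 1)*(d + 2)*(d^3 + 3*d^2 - 16*d - 48) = (d - 4)*(d + 1)*(d + 2)*(d^2 + 7*d + 12) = (d - 4)*(d + 1)*(d + 2)*(d + 4)*(d + 3)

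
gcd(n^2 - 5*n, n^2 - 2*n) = n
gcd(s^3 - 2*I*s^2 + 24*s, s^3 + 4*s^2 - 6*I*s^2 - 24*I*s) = s^2 - 6*I*s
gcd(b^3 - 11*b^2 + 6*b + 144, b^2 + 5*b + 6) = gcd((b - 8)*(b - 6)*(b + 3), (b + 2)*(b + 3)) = b + 3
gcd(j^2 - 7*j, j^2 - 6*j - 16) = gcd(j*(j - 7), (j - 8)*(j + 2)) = 1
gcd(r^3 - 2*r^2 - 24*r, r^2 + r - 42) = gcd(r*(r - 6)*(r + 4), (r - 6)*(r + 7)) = r - 6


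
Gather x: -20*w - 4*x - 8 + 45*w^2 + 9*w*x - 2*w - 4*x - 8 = 45*w^2 - 22*w + x*(9*w - 8) - 16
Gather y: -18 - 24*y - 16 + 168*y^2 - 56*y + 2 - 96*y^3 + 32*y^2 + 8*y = -96*y^3 + 200*y^2 - 72*y - 32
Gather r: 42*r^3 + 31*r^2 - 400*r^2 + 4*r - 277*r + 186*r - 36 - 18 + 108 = 42*r^3 - 369*r^2 - 87*r + 54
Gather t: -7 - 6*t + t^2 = t^2 - 6*t - 7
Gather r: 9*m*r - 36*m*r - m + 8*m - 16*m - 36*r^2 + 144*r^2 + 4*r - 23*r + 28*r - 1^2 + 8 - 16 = -9*m + 108*r^2 + r*(9 - 27*m) - 9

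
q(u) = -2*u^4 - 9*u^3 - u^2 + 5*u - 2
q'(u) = -8*u^3 - 27*u^2 - 2*u + 5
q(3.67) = -804.82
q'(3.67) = -761.45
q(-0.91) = -1.97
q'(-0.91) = -9.51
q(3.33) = -574.70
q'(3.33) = -596.47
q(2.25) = -149.59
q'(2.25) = -227.31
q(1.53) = -39.88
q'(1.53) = -89.92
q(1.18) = -16.16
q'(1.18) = -48.10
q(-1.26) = 3.07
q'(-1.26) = -19.34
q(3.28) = -545.43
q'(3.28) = -574.34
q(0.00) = -2.00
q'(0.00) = 5.00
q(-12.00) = -26126.00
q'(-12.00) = 9965.00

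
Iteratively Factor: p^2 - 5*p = (p - 5)*(p)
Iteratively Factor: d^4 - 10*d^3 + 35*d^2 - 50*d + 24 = (d - 1)*(d^3 - 9*d^2 + 26*d - 24) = (d - 2)*(d - 1)*(d^2 - 7*d + 12) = (d - 4)*(d - 2)*(d - 1)*(d - 3)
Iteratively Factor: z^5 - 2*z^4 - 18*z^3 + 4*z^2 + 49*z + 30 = (z - 2)*(z^4 - 18*z^2 - 32*z - 15) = (z - 2)*(z + 1)*(z^3 - z^2 - 17*z - 15) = (z - 2)*(z + 1)^2*(z^2 - 2*z - 15) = (z - 5)*(z - 2)*(z + 1)^2*(z + 3)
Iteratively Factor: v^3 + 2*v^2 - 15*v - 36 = (v + 3)*(v^2 - v - 12) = (v + 3)^2*(v - 4)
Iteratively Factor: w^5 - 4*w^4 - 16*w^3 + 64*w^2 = (w + 4)*(w^4 - 8*w^3 + 16*w^2) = (w - 4)*(w + 4)*(w^3 - 4*w^2) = w*(w - 4)*(w + 4)*(w^2 - 4*w) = w^2*(w - 4)*(w + 4)*(w - 4)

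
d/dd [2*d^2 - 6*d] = 4*d - 6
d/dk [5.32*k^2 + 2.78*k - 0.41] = 10.64*k + 2.78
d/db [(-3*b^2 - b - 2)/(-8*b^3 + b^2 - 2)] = (-2*b*(12*b - 1)*(3*b^2 + b + 2) + (6*b + 1)*(8*b^3 - b^2 + 2))/(8*b^3 - b^2 + 2)^2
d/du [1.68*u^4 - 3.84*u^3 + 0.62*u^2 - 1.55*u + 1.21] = 6.72*u^3 - 11.52*u^2 + 1.24*u - 1.55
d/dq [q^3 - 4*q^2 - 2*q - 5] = 3*q^2 - 8*q - 2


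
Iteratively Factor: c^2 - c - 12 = (c - 4)*(c + 3)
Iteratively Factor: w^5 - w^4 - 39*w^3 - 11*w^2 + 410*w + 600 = (w + 2)*(w^4 - 3*w^3 - 33*w^2 + 55*w + 300) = (w - 5)*(w + 2)*(w^3 + 2*w^2 - 23*w - 60) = (w - 5)*(w + 2)*(w + 4)*(w^2 - 2*w - 15) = (w - 5)^2*(w + 2)*(w + 4)*(w + 3)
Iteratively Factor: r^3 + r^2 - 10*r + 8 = (r + 4)*(r^2 - 3*r + 2) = (r - 1)*(r + 4)*(r - 2)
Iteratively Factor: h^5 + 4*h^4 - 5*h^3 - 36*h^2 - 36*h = (h + 2)*(h^4 + 2*h^3 - 9*h^2 - 18*h) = (h + 2)*(h + 3)*(h^3 - h^2 - 6*h) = h*(h + 2)*(h + 3)*(h^2 - h - 6) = h*(h + 2)^2*(h + 3)*(h - 3)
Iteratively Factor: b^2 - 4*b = (b)*(b - 4)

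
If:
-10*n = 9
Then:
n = -9/10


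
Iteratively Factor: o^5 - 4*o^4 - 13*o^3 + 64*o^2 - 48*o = (o + 4)*(o^4 - 8*o^3 + 19*o^2 - 12*o) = (o - 3)*(o + 4)*(o^3 - 5*o^2 + 4*o) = o*(o - 3)*(o + 4)*(o^2 - 5*o + 4) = o*(o - 4)*(o - 3)*(o + 4)*(o - 1)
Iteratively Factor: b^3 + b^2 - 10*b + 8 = (b - 1)*(b^2 + 2*b - 8) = (b - 2)*(b - 1)*(b + 4)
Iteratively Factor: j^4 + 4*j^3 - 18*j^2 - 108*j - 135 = (j - 5)*(j^3 + 9*j^2 + 27*j + 27) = (j - 5)*(j + 3)*(j^2 + 6*j + 9) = (j - 5)*(j + 3)^2*(j + 3)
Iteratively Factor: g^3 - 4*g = (g)*(g^2 - 4) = g*(g - 2)*(g + 2)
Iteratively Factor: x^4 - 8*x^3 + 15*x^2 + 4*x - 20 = (x - 5)*(x^3 - 3*x^2 + 4) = (x - 5)*(x + 1)*(x^2 - 4*x + 4) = (x - 5)*(x - 2)*(x + 1)*(x - 2)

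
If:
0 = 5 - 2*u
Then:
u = 5/2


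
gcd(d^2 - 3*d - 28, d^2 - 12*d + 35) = d - 7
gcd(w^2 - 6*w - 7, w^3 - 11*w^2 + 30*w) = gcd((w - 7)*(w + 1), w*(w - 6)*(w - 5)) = 1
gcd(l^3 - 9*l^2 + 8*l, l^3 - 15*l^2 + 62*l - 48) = l^2 - 9*l + 8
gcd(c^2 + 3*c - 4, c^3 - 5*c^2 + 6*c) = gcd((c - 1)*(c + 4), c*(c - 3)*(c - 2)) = 1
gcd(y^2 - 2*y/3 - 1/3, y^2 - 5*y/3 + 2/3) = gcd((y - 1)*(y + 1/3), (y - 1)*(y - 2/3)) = y - 1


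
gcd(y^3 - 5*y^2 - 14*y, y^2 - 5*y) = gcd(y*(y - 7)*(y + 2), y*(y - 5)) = y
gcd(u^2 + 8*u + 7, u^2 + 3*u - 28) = u + 7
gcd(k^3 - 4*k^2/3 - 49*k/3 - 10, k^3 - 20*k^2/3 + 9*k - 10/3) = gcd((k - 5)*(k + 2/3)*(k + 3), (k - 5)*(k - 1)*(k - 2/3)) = k - 5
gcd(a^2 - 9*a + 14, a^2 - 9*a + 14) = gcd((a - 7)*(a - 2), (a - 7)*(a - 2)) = a^2 - 9*a + 14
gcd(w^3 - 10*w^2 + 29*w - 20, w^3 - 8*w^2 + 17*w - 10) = w^2 - 6*w + 5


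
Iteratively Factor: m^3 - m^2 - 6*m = (m + 2)*(m^2 - 3*m) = (m - 3)*(m + 2)*(m)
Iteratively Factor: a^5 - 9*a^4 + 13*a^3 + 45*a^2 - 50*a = (a - 5)*(a^4 - 4*a^3 - 7*a^2 + 10*a) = (a - 5)*(a - 1)*(a^3 - 3*a^2 - 10*a) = (a - 5)*(a - 1)*(a + 2)*(a^2 - 5*a) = (a - 5)^2*(a - 1)*(a + 2)*(a)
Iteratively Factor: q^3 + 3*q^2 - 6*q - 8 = (q + 4)*(q^2 - q - 2) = (q - 2)*(q + 4)*(q + 1)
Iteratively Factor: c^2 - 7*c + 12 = (c - 4)*(c - 3)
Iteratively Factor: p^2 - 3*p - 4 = (p + 1)*(p - 4)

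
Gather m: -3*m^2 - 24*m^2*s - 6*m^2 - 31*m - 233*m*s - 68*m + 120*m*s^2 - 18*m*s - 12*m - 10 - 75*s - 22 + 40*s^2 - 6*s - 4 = m^2*(-24*s - 9) + m*(120*s^2 - 251*s - 111) + 40*s^2 - 81*s - 36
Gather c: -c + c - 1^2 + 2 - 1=0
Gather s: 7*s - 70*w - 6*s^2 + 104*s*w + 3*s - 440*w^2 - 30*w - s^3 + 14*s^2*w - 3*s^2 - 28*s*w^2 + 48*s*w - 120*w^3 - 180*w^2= -s^3 + s^2*(14*w - 9) + s*(-28*w^2 + 152*w + 10) - 120*w^3 - 620*w^2 - 100*w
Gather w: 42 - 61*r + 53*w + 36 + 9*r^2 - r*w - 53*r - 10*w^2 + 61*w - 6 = 9*r^2 - 114*r - 10*w^2 + w*(114 - r) + 72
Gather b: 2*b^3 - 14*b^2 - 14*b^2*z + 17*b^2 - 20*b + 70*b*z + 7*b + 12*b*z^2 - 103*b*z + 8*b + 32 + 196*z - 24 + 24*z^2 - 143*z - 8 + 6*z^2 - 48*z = 2*b^3 + b^2*(3 - 14*z) + b*(12*z^2 - 33*z - 5) + 30*z^2 + 5*z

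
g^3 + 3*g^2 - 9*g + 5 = (g - 1)^2*(g + 5)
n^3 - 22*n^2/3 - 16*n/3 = n*(n - 8)*(n + 2/3)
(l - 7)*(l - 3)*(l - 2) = l^3 - 12*l^2 + 41*l - 42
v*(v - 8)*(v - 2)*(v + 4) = v^4 - 6*v^3 - 24*v^2 + 64*v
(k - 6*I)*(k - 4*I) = k^2 - 10*I*k - 24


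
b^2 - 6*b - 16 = (b - 8)*(b + 2)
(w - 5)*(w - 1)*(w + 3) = w^3 - 3*w^2 - 13*w + 15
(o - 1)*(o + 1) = o^2 - 1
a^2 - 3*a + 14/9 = (a - 7/3)*(a - 2/3)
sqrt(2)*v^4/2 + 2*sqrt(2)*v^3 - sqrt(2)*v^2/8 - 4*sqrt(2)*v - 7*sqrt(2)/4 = (v + 1/2)*(v + 7/2)*(v - sqrt(2))*(sqrt(2)*v/2 + 1)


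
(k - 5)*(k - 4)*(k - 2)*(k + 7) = k^4 - 4*k^3 - 39*k^2 + 226*k - 280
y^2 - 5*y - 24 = (y - 8)*(y + 3)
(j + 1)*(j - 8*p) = j^2 - 8*j*p + j - 8*p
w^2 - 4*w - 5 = (w - 5)*(w + 1)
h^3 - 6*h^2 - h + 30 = (h - 5)*(h - 3)*(h + 2)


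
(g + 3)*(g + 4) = g^2 + 7*g + 12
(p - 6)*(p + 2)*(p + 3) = p^3 - p^2 - 24*p - 36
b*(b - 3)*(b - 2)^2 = b^4 - 7*b^3 + 16*b^2 - 12*b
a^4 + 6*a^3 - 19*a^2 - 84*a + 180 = (a - 3)*(a - 2)*(a + 5)*(a + 6)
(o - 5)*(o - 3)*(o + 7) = o^3 - o^2 - 41*o + 105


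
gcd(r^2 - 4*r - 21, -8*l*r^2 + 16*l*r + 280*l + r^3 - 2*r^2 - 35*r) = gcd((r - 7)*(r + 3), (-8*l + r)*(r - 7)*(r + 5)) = r - 7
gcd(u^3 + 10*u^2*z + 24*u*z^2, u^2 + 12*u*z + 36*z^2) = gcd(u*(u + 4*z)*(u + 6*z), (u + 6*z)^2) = u + 6*z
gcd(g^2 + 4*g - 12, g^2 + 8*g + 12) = g + 6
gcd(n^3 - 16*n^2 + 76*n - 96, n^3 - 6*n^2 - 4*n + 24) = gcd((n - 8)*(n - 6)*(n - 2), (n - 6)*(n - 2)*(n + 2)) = n^2 - 8*n + 12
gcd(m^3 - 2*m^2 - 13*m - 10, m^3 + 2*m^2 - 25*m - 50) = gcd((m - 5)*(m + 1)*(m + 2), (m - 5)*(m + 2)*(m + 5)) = m^2 - 3*m - 10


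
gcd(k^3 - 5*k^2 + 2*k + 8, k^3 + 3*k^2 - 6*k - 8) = k^2 - k - 2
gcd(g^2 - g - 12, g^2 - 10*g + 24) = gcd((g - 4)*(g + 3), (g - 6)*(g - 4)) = g - 4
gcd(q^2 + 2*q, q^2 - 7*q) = q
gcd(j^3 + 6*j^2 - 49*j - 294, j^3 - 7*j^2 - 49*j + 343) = j^2 - 49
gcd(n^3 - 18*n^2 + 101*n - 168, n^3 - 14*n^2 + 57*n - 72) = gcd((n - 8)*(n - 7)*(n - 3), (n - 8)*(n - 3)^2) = n^2 - 11*n + 24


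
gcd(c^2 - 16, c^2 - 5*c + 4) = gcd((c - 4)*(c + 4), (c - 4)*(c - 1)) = c - 4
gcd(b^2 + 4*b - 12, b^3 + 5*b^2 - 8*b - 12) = b^2 + 4*b - 12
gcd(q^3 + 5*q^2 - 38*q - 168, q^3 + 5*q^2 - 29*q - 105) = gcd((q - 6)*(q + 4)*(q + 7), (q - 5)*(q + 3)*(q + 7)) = q + 7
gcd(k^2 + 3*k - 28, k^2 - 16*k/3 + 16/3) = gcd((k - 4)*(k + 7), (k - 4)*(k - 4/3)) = k - 4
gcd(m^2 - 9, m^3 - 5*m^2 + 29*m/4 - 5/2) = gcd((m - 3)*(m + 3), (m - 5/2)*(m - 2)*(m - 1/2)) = 1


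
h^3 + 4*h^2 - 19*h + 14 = (h - 2)*(h - 1)*(h + 7)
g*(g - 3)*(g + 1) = g^3 - 2*g^2 - 3*g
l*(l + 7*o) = l^2 + 7*l*o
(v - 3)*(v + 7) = v^2 + 4*v - 21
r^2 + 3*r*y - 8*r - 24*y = (r - 8)*(r + 3*y)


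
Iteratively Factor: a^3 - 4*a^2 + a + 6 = (a - 2)*(a^2 - 2*a - 3) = (a - 2)*(a + 1)*(a - 3)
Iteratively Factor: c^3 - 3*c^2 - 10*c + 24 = (c - 4)*(c^2 + c - 6) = (c - 4)*(c - 2)*(c + 3)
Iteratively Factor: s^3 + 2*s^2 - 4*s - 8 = (s - 2)*(s^2 + 4*s + 4) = (s - 2)*(s + 2)*(s + 2)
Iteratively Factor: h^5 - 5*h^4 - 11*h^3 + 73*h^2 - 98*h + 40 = (h - 1)*(h^4 - 4*h^3 - 15*h^2 + 58*h - 40) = (h - 1)^2*(h^3 - 3*h^2 - 18*h + 40) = (h - 2)*(h - 1)^2*(h^2 - h - 20) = (h - 5)*(h - 2)*(h - 1)^2*(h + 4)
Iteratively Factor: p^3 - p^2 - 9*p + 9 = (p - 3)*(p^2 + 2*p - 3) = (p - 3)*(p + 3)*(p - 1)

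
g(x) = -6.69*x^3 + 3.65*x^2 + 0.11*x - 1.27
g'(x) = -20.07*x^2 + 7.3*x + 0.11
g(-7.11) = 2587.02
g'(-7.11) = -1066.37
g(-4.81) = 827.14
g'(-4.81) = -499.34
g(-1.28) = 18.60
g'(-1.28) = -42.12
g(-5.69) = 1348.71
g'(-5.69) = -691.22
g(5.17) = -827.62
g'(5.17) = -498.60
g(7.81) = -2964.75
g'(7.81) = -1167.07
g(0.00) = -1.27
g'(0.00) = 0.11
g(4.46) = -521.69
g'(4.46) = -366.56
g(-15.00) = 23397.08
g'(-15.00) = -4625.14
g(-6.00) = 1574.51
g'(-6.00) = -766.21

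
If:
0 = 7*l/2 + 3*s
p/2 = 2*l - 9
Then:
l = -6*s/7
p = -24*s/7 - 18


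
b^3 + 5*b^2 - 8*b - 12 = (b - 2)*(b + 1)*(b + 6)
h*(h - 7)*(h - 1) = h^3 - 8*h^2 + 7*h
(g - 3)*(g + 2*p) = g^2 + 2*g*p - 3*g - 6*p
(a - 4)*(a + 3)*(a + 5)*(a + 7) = a^4 + 11*a^3 + 11*a^2 - 179*a - 420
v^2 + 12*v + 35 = (v + 5)*(v + 7)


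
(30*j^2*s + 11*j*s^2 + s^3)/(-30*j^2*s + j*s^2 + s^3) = (5*j + s)/(-5*j + s)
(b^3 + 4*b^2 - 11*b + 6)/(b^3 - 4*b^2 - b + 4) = (b^2 + 5*b - 6)/(b^2 - 3*b - 4)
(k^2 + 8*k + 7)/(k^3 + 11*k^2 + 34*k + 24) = (k + 7)/(k^2 + 10*k + 24)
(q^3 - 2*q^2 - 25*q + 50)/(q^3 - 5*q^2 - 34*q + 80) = (q - 5)/(q - 8)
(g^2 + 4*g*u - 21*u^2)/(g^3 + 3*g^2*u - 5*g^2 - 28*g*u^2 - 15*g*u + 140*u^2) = (-g + 3*u)/(-g^2 + 4*g*u + 5*g - 20*u)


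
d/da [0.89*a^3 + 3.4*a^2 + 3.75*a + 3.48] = 2.67*a^2 + 6.8*a + 3.75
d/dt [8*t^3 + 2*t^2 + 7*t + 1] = 24*t^2 + 4*t + 7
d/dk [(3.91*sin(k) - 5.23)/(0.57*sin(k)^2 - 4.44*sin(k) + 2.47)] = (-2.2287*sin(k)^2 + 5.9622*sin(k) - 13.5635)*cos(k)/(0.3249*sin(k)^4 - 5.0616*sin(k)^3 + 22.5294*sin(k)^2 - 21.9336*sin(k) + 6.1009)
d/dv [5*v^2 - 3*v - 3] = 10*v - 3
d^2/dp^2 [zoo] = 0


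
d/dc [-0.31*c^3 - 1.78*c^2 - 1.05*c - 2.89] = -0.93*c^2 - 3.56*c - 1.05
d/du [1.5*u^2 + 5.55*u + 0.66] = 3.0*u + 5.55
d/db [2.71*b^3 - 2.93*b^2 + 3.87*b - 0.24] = 8.13*b^2 - 5.86*b + 3.87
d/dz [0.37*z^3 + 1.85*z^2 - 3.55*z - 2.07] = 1.11*z^2 + 3.7*z - 3.55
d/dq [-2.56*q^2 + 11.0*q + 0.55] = 11.0 - 5.12*q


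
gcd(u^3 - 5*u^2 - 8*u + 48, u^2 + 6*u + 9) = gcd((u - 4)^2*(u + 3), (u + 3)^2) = u + 3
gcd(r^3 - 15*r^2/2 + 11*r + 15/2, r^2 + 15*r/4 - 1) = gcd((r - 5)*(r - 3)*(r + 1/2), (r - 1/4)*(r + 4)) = 1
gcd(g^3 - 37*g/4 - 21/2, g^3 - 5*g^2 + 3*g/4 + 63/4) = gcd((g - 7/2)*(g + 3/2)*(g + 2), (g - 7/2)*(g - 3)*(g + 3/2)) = g^2 - 2*g - 21/4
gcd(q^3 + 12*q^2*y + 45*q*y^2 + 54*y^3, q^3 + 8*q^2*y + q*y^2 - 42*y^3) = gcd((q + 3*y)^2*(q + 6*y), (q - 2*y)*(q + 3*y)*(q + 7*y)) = q + 3*y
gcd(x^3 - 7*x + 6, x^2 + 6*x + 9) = x + 3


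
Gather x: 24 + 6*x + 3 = 6*x + 27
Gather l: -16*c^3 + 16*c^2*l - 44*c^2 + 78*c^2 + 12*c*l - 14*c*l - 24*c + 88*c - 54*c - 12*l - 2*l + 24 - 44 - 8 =-16*c^3 + 34*c^2 + 10*c + l*(16*c^2 - 2*c - 14) - 28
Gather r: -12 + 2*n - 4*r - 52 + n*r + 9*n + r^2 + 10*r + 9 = 11*n + r^2 + r*(n + 6) - 55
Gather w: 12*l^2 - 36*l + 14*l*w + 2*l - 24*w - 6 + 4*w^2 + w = 12*l^2 - 34*l + 4*w^2 + w*(14*l - 23) - 6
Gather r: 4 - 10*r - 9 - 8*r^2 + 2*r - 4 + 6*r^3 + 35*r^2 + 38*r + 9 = 6*r^3 + 27*r^2 + 30*r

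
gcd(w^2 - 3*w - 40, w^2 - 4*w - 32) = w - 8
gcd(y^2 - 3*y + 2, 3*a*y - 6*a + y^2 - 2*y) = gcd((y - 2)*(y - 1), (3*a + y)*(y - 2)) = y - 2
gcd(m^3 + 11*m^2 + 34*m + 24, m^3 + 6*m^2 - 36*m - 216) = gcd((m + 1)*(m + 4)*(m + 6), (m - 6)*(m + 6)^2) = m + 6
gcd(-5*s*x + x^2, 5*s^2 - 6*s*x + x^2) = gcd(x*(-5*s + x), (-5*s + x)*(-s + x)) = -5*s + x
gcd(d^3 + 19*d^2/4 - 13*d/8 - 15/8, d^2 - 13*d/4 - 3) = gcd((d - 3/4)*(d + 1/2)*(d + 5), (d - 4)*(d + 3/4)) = 1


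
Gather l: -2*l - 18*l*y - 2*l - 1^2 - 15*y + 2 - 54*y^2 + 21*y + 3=l*(-18*y - 4) - 54*y^2 + 6*y + 4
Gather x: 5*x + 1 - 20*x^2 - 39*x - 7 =-20*x^2 - 34*x - 6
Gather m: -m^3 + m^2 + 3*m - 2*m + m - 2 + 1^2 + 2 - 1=-m^3 + m^2 + 2*m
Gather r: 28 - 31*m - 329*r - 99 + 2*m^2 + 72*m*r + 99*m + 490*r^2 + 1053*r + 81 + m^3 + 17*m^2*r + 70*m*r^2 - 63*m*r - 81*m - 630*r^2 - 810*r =m^3 + 2*m^2 - 13*m + r^2*(70*m - 140) + r*(17*m^2 + 9*m - 86) + 10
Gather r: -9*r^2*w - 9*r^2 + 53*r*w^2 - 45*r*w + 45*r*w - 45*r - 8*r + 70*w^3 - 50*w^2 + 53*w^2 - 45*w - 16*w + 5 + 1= r^2*(-9*w - 9) + r*(53*w^2 - 53) + 70*w^3 + 3*w^2 - 61*w + 6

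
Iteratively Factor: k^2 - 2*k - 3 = (k - 3)*(k + 1)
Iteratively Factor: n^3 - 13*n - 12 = (n + 3)*(n^2 - 3*n - 4) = (n - 4)*(n + 3)*(n + 1)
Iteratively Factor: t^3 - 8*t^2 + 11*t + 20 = (t + 1)*(t^2 - 9*t + 20) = (t - 4)*(t + 1)*(t - 5)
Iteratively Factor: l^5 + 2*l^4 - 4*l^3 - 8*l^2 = (l - 2)*(l^4 + 4*l^3 + 4*l^2) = l*(l - 2)*(l^3 + 4*l^2 + 4*l) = l*(l - 2)*(l + 2)*(l^2 + 2*l) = l^2*(l - 2)*(l + 2)*(l + 2)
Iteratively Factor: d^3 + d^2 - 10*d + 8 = (d + 4)*(d^2 - 3*d + 2) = (d - 2)*(d + 4)*(d - 1)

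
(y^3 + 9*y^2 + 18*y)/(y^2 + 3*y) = y + 6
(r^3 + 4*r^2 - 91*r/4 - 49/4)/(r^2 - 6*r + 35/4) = (2*r^2 + 15*r + 7)/(2*r - 5)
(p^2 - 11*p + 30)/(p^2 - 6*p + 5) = (p - 6)/(p - 1)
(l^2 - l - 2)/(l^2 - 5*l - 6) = (l - 2)/(l - 6)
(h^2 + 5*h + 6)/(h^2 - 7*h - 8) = (h^2 + 5*h + 6)/(h^2 - 7*h - 8)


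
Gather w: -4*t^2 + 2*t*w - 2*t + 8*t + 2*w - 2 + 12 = -4*t^2 + 6*t + w*(2*t + 2) + 10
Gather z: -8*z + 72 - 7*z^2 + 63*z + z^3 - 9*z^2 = z^3 - 16*z^2 + 55*z + 72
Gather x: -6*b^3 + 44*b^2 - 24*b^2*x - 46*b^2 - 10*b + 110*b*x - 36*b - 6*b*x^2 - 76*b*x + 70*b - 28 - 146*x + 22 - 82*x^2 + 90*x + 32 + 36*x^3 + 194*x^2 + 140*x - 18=-6*b^3 - 2*b^2 + 24*b + 36*x^3 + x^2*(112 - 6*b) + x*(-24*b^2 + 34*b + 84) + 8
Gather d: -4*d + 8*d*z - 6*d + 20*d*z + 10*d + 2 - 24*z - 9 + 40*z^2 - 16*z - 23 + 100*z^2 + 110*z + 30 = 28*d*z + 140*z^2 + 70*z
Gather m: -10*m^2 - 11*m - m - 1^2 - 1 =-10*m^2 - 12*m - 2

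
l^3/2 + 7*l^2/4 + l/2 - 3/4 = (l/2 + 1/2)*(l - 1/2)*(l + 3)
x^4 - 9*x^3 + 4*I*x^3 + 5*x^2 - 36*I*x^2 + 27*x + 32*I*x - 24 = (x - 8)*(x - 1)*(x + I)*(x + 3*I)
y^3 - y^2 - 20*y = y*(y - 5)*(y + 4)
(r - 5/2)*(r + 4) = r^2 + 3*r/2 - 10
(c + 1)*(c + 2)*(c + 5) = c^3 + 8*c^2 + 17*c + 10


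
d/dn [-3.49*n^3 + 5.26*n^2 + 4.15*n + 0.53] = -10.47*n^2 + 10.52*n + 4.15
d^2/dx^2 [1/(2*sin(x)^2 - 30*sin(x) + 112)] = (-4*sin(x)^4 + 45*sin(x)^3 + 5*sin(x)^2 - 930*sin(x) + 338)/(2*(sin(x)^2 - 15*sin(x) + 56)^3)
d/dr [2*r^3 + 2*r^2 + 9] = 2*r*(3*r + 2)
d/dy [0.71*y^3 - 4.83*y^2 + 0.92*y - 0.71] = 2.13*y^2 - 9.66*y + 0.92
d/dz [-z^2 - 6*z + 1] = -2*z - 6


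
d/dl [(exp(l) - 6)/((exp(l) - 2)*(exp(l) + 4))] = (-exp(2*l) + 12*exp(l) + 4)*exp(l)/(exp(4*l) + 4*exp(3*l) - 12*exp(2*l) - 32*exp(l) + 64)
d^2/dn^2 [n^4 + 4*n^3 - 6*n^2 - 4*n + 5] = 12*n^2 + 24*n - 12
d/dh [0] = 0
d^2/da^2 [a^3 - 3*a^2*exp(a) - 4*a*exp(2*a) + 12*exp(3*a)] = -3*a^2*exp(a) - 16*a*exp(2*a) - 12*a*exp(a) + 6*a + 108*exp(3*a) - 16*exp(2*a) - 6*exp(a)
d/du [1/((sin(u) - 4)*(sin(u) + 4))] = -sin(2*u)/((sin(u) - 4)^2*(sin(u) + 4)^2)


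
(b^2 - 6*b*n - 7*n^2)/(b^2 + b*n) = (b - 7*n)/b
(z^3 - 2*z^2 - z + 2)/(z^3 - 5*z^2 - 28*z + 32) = (z^2 - z - 2)/(z^2 - 4*z - 32)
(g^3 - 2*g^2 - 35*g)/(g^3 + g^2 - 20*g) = (g - 7)/(g - 4)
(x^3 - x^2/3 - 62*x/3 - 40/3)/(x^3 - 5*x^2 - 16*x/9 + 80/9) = 3*(3*x^2 + 14*x + 8)/(9*x^2 - 16)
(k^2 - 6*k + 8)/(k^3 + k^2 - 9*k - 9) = (k^2 - 6*k + 8)/(k^3 + k^2 - 9*k - 9)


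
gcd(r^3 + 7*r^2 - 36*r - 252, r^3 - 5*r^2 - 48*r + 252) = r^2 + r - 42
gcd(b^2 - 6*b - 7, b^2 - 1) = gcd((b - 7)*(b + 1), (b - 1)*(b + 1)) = b + 1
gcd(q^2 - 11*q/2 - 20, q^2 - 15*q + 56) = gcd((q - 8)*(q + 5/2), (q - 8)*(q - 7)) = q - 8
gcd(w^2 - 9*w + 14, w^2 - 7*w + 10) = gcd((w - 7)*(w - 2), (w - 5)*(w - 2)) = w - 2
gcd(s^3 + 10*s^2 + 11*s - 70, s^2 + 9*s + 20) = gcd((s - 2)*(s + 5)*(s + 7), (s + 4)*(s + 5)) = s + 5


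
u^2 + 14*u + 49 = (u + 7)^2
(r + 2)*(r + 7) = r^2 + 9*r + 14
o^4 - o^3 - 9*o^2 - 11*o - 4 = (o - 4)*(o + 1)^3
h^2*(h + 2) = h^3 + 2*h^2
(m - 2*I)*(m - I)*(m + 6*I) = m^3 + 3*I*m^2 + 16*m - 12*I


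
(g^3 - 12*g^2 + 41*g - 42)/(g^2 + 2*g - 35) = (g^3 - 12*g^2 + 41*g - 42)/(g^2 + 2*g - 35)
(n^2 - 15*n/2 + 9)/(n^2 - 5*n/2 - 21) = (2*n - 3)/(2*n + 7)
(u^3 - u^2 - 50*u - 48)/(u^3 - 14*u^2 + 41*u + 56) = (u + 6)/(u - 7)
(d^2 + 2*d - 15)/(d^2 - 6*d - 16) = (-d^2 - 2*d + 15)/(-d^2 + 6*d + 16)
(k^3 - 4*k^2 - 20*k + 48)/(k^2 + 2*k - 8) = k - 6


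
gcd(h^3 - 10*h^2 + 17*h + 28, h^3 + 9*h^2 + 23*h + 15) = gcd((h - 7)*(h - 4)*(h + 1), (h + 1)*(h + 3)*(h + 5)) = h + 1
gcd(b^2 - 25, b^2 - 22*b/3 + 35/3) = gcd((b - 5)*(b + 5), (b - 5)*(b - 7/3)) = b - 5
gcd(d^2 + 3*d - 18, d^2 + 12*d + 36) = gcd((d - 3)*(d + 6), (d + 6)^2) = d + 6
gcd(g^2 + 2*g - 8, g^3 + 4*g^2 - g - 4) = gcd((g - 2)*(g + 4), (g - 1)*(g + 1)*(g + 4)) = g + 4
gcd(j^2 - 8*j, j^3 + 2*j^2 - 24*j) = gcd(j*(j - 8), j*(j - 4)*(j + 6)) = j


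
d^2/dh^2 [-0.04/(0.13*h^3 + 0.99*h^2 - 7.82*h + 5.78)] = ((0.0312*h + 0.0792)*(0.13*h^3 + 0.99*h^2 - 7.82*h + 5.78) - 0.04*(0.39*h^2 + 1.98*h - 7.82)*(0.78*h^2 + 3.96*h - 15.64))/(0.13*h^3 + 0.99*h^2 - 7.82*h + 5.78)^3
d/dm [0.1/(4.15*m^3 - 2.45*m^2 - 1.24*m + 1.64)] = (-1.245*m^2 + 0.49*m + 0.124)/(4.15*m^3 - 2.45*m^2 - 1.24*m + 1.64)^2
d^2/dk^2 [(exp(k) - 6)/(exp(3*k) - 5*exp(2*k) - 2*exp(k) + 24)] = (4*exp(6*k) - 69*exp(5*k) + 363*exp(4*k) - 898*exp(3*k) + 1836*exp(2*k) - 2856*exp(k) + 288)*exp(k)/(exp(9*k) - 15*exp(8*k) + 69*exp(7*k) + 7*exp(6*k) - 858*exp(5*k) + 1452*exp(4*k) + 3160*exp(3*k) - 8352*exp(2*k) - 3456*exp(k) + 13824)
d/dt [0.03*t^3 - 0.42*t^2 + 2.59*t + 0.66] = 0.09*t^2 - 0.84*t + 2.59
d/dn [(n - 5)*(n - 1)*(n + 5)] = 3*n^2 - 2*n - 25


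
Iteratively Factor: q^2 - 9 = (q - 3)*(q + 3)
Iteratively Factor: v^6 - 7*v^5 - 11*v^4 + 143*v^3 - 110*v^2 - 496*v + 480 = (v + 4)*(v^5 - 11*v^4 + 33*v^3 + 11*v^2 - 154*v + 120) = (v - 5)*(v + 4)*(v^4 - 6*v^3 + 3*v^2 + 26*v - 24) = (v - 5)*(v - 3)*(v + 4)*(v^3 - 3*v^2 - 6*v + 8) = (v - 5)*(v - 3)*(v - 1)*(v + 4)*(v^2 - 2*v - 8) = (v - 5)*(v - 3)*(v - 1)*(v + 2)*(v + 4)*(v - 4)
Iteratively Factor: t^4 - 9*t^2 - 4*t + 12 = (t - 1)*(t^3 + t^2 - 8*t - 12) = (t - 1)*(t + 2)*(t^2 - t - 6) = (t - 3)*(t - 1)*(t + 2)*(t + 2)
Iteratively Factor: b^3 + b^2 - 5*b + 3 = (b + 3)*(b^2 - 2*b + 1) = (b - 1)*(b + 3)*(b - 1)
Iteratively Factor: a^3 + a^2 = (a + 1)*(a^2) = a*(a + 1)*(a)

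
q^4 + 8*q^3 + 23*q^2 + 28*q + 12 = (q + 1)*(q + 2)^2*(q + 3)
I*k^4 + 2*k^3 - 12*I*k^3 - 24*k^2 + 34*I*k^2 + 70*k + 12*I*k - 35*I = (k - 7)*(k - 5)*(k - I)*(I*k + 1)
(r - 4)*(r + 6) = r^2 + 2*r - 24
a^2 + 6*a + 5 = (a + 1)*(a + 5)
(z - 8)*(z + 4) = z^2 - 4*z - 32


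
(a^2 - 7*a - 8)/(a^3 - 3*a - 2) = (a - 8)/(a^2 - a - 2)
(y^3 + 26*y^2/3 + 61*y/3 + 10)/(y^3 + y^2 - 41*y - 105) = (y + 2/3)/(y - 7)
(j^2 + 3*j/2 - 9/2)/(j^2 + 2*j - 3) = (j - 3/2)/(j - 1)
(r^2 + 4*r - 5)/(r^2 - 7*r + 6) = (r + 5)/(r - 6)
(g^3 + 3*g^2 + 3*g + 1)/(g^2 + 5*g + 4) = (g^2 + 2*g + 1)/(g + 4)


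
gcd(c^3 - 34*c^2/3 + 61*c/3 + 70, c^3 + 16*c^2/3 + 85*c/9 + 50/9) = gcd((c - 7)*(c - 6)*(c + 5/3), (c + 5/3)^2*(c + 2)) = c + 5/3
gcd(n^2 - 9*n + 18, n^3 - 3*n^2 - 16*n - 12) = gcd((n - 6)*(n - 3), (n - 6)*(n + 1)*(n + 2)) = n - 6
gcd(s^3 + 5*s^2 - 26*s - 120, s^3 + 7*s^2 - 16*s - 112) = s + 4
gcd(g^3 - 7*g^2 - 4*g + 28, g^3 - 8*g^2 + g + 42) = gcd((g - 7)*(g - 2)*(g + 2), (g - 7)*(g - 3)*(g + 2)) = g^2 - 5*g - 14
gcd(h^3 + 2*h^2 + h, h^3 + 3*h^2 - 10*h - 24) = 1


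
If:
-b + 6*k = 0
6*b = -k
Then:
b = 0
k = 0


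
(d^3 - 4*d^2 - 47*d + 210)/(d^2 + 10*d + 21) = (d^2 - 11*d + 30)/(d + 3)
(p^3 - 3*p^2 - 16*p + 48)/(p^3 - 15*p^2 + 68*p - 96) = (p + 4)/(p - 8)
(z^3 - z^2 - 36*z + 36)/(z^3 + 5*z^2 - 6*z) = (z - 6)/z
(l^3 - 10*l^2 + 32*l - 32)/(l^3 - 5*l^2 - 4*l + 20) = (l^2 - 8*l + 16)/(l^2 - 3*l - 10)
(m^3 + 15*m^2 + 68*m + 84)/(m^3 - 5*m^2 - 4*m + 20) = (m^2 + 13*m + 42)/(m^2 - 7*m + 10)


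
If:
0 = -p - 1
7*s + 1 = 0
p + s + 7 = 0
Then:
No Solution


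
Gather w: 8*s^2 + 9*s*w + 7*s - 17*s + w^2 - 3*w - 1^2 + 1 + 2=8*s^2 - 10*s + w^2 + w*(9*s - 3) + 2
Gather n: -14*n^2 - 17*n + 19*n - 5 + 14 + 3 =-14*n^2 + 2*n + 12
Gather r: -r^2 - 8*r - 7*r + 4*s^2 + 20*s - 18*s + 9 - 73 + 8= -r^2 - 15*r + 4*s^2 + 2*s - 56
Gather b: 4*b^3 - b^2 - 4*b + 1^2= 4*b^3 - b^2 - 4*b + 1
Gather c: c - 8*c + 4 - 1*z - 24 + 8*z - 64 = -7*c + 7*z - 84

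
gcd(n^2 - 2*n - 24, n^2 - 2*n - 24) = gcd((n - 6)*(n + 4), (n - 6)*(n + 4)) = n^2 - 2*n - 24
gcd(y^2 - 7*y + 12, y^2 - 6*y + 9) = y - 3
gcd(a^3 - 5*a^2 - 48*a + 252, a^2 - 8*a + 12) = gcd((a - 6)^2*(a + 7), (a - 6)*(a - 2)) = a - 6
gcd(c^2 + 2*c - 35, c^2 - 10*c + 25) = c - 5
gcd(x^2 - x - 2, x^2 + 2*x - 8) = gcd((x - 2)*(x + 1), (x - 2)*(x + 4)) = x - 2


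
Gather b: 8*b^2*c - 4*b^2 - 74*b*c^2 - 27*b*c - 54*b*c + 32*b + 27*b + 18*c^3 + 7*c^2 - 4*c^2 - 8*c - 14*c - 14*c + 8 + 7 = b^2*(8*c - 4) + b*(-74*c^2 - 81*c + 59) + 18*c^3 + 3*c^2 - 36*c + 15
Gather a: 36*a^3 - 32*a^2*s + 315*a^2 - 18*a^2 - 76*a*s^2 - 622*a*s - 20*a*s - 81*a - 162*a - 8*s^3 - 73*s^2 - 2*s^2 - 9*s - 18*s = 36*a^3 + a^2*(297 - 32*s) + a*(-76*s^2 - 642*s - 243) - 8*s^3 - 75*s^2 - 27*s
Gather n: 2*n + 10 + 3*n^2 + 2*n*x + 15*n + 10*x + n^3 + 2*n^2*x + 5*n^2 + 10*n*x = n^3 + n^2*(2*x + 8) + n*(12*x + 17) + 10*x + 10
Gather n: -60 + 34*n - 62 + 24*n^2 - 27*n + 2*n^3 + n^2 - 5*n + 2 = 2*n^3 + 25*n^2 + 2*n - 120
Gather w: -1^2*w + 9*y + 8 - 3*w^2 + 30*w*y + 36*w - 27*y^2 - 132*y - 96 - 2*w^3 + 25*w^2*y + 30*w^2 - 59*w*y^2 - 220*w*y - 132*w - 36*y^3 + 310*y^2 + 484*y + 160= -2*w^3 + w^2*(25*y + 27) + w*(-59*y^2 - 190*y - 97) - 36*y^3 + 283*y^2 + 361*y + 72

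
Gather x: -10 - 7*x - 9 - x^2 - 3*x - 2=-x^2 - 10*x - 21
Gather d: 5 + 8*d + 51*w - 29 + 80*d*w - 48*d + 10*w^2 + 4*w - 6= d*(80*w - 40) + 10*w^2 + 55*w - 30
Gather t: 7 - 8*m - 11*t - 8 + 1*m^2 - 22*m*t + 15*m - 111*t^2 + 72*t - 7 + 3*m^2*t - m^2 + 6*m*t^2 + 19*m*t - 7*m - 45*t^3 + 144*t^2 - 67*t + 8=-45*t^3 + t^2*(6*m + 33) + t*(3*m^2 - 3*m - 6)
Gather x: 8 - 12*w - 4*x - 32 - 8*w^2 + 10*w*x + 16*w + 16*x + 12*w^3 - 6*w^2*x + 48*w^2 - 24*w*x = 12*w^3 + 40*w^2 + 4*w + x*(-6*w^2 - 14*w + 12) - 24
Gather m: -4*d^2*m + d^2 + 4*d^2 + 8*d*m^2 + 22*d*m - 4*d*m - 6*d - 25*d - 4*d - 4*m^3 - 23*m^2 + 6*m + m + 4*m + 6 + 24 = 5*d^2 - 35*d - 4*m^3 + m^2*(8*d - 23) + m*(-4*d^2 + 18*d + 11) + 30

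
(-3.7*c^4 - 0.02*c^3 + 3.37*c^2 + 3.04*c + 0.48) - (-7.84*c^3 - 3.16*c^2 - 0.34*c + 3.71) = -3.7*c^4 + 7.82*c^3 + 6.53*c^2 + 3.38*c - 3.23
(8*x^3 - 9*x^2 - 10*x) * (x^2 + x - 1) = 8*x^5 - x^4 - 27*x^3 - x^2 + 10*x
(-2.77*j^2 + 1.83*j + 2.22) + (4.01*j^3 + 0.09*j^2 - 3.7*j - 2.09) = 4.01*j^3 - 2.68*j^2 - 1.87*j + 0.13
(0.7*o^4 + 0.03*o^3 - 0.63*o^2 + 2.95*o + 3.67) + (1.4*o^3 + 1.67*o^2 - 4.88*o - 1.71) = 0.7*o^4 + 1.43*o^3 + 1.04*o^2 - 1.93*o + 1.96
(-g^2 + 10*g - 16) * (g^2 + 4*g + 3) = -g^4 + 6*g^3 + 21*g^2 - 34*g - 48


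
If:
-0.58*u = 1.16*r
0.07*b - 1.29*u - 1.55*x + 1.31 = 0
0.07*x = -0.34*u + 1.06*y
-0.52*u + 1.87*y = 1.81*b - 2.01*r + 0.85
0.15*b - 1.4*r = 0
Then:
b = -0.47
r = -0.05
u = 0.10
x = 0.74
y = 0.08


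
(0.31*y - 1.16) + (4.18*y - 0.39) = 4.49*y - 1.55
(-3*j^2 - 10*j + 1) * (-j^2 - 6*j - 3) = 3*j^4 + 28*j^3 + 68*j^2 + 24*j - 3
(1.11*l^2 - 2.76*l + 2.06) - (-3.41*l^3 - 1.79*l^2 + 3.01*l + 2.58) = 3.41*l^3 + 2.9*l^2 - 5.77*l - 0.52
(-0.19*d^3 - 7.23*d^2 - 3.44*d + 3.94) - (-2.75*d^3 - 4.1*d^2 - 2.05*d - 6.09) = 2.56*d^3 - 3.13*d^2 - 1.39*d + 10.03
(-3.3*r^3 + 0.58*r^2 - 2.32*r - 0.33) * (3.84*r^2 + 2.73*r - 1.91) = -12.672*r^5 - 6.7818*r^4 - 1.0224*r^3 - 8.7086*r^2 + 3.5303*r + 0.6303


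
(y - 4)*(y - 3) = y^2 - 7*y + 12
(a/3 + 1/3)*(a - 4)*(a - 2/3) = a^3/3 - 11*a^2/9 - 2*a/3 + 8/9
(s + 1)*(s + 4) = s^2 + 5*s + 4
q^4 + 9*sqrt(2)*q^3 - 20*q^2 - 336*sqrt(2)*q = q*(q - 4*sqrt(2))*(q + 6*sqrt(2))*(q + 7*sqrt(2))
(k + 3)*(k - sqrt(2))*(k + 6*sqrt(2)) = k^3 + 3*k^2 + 5*sqrt(2)*k^2 - 12*k + 15*sqrt(2)*k - 36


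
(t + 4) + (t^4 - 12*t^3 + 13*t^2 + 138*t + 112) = t^4 - 12*t^3 + 13*t^2 + 139*t + 116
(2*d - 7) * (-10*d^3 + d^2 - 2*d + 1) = -20*d^4 + 72*d^3 - 11*d^2 + 16*d - 7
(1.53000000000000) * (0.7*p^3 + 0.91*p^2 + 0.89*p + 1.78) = 1.071*p^3 + 1.3923*p^2 + 1.3617*p + 2.7234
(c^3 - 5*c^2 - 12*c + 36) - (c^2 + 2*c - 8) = c^3 - 6*c^2 - 14*c + 44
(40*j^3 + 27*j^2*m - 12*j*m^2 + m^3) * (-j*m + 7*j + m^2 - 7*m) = -40*j^4*m + 280*j^4 + 13*j^3*m^2 - 91*j^3*m + 39*j^2*m^3 - 273*j^2*m^2 - 13*j*m^4 + 91*j*m^3 + m^5 - 7*m^4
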